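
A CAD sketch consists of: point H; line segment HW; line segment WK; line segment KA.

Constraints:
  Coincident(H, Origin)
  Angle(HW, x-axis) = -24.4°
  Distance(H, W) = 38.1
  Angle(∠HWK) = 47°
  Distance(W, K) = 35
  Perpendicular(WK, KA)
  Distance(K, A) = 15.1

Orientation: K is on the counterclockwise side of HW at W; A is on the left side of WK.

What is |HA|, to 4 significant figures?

15.63

H is at the origin; HW runs at -24.4° with length 38.1, so W = 38.1·(cos -24.4°, sin -24.4°) = (34.70, -15.74). ∠HWK = 47.0°, so WK runs at -24.4° + (180° − 47.0°) = 108.6° from the x-axis; with |WK| = 35.0, K = W + 35.0·(cos 108.6°, sin 108.6°) = (23.53, 17.43). WK is perpendicular to KA; with |KA| = 15.1 on the left of WK, A = K + 15.1·(-0.9478, -0.3190) = (9.222, 12.62). Then |HA| = |A − H| = 15.63.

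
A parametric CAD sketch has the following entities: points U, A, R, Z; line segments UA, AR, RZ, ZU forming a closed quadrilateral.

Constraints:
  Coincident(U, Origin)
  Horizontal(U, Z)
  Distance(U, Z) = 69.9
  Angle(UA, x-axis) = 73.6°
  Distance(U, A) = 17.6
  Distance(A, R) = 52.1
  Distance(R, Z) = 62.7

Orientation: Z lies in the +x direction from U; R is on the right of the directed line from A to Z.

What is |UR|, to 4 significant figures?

37.86

U is at the origin; U and Z share the same y with |UZ| = 69.9 and Z in +x, so Z = (69.9, 0). UA runs at 73.6° with |UA| = 17.6, so A = (4.969, 16.88). R is determined by |AR| = 52.1 and |RZ| = 62.7 together: it lies at the intersection of circle(A, 52.1) and circle(Z, 62.7). With |AZ| = 67.09, the foot of the radical line on AZ is 24.48 from A and the perpendicular offset is √(52.1² − 24.48²) = 45.99. Taking the right-of-AZ solution: R = (17.08, -33.79).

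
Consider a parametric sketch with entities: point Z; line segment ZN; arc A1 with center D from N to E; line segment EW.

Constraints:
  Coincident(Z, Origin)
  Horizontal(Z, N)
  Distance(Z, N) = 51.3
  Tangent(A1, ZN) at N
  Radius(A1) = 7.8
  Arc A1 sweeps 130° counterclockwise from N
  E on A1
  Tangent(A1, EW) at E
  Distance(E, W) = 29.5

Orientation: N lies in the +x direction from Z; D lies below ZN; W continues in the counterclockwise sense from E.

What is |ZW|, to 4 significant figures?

73.40

Z is at the origin; ZN is horizontal with |ZN| = 51.3 and N on the +x side, so N = (51.30, 0.000). Tangency of A1 to ZN means the radius DN is perpendicular to ZN, so D = N + (0, -7.8) = (51.30, -7.800). On A1, N sits at bearing 90° from D; a 130° counterclockwise sweep puts E at bearing 220°, so E = D + 7.8·(cos 220°, sin 220°) = (45.32, -12.81). Tangency of A1 to EW means the radius DE is perpendicular to EW, so EW runs along (−sin 220°, cos 220°); with |EW| = 29.5, W = (64.29, -35.41). Then |ZW| = |W − Z| = 73.40.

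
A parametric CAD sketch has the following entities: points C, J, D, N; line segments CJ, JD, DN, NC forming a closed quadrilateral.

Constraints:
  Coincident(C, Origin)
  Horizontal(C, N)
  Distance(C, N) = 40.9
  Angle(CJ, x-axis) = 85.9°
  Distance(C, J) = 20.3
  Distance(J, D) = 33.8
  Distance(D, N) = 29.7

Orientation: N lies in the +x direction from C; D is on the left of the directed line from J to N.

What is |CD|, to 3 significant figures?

44.7

Checks: |CN| = 40.90 ✓; |CJ| = 20.30 ✓; |JD| = 33.80 ✓; |DN| = 29.70 ✓.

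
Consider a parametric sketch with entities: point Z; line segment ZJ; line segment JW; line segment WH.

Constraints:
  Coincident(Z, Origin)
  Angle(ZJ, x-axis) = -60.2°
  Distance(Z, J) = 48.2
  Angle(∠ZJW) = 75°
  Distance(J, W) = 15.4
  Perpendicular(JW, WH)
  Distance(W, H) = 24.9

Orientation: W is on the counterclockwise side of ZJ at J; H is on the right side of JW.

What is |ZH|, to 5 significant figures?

71.517

∠ZJW = 75.0°, so JW runs at -60.2° + (180° − 75.0°) = 44.800° from the x-axis; with |JW| = 15.4, W = J + 15.4·(cos 44.800°, sin 44.800°) = (34.882, -30.975). JW ⟂ WH; with |WH| = 24.9 on the right of JW, H = W + 24.9·(0.70463, -0.70957) = (52.427, -48.643). Then |ZH| = |H − Z| = 71.517.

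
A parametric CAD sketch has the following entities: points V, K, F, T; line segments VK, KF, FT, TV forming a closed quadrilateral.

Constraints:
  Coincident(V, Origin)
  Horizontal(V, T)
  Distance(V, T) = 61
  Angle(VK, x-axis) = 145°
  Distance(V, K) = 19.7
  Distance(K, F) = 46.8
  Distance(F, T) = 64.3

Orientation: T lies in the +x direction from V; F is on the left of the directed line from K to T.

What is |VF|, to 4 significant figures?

48.24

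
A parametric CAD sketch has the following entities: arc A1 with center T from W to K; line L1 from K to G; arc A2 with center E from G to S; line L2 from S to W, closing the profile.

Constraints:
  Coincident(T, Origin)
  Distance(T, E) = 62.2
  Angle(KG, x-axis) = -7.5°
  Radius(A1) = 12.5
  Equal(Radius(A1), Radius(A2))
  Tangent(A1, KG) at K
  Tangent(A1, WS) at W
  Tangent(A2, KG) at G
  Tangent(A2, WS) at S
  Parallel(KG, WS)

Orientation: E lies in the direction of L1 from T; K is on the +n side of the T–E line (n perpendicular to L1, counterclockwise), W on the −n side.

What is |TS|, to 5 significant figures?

63.444

Tangency of A1 to both parallel lines with radius 12.5 puts K and W at T ± 12.5·n: K = (1.6316, 12.393), W = (-1.6316, -12.393). Equal radii place G and S the same way about E: G = E + 12.5·n = (63.299, 4.2743), S = E − 12.5·n = (60.036, -20.512). Then |TS| = |S − T| = 63.444.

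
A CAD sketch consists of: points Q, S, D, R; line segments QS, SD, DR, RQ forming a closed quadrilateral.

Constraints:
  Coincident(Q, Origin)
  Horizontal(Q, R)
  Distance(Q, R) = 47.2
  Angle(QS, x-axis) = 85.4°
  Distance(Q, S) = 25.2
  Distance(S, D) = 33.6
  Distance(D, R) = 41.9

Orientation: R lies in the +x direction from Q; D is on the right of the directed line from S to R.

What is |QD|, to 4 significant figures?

10.25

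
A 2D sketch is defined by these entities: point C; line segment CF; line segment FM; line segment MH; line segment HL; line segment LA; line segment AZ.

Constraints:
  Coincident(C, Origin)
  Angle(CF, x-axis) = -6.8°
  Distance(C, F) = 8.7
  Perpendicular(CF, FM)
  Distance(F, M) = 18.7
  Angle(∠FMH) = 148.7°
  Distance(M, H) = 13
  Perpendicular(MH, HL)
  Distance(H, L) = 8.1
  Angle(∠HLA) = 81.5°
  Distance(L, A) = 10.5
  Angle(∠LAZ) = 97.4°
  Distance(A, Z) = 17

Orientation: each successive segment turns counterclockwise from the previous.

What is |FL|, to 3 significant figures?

29.0

C is at the origin; CF runs at -6.8° with length 8.7, so F = (8.64, -1.03). CF ⟂ FM, so FM runs at 83.2°; with |FM| = 18.7, M = (10.9, 17.5). ∠FMH = 148.7° gives MH at 114° from the x-axis; with |MH| = 13.0, H = (5.46, 29.4). MH ⟂ HL, so HL runs at -156°; with |HL| = 8.1, L = (-1.91, 26.0). Then |FL| = |L − F| = 29.0.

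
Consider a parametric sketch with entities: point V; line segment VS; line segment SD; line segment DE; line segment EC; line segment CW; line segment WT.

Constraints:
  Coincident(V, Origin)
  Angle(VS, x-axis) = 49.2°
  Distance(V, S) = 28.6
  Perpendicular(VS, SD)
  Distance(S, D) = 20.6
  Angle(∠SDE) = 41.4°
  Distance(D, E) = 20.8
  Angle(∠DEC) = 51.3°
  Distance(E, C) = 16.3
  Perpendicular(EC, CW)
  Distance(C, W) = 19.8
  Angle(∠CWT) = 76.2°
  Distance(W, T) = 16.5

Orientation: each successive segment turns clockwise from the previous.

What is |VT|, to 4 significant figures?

26.19

V is at the origin; VS runs at 49.2° with length 28.6, so S = (18.69, 21.65). VS ⟂ SD, so SD runs at -40.80°; with |SD| = 20.6, D = (34.28, 8.190). ∠SDE = 41.4° gives DE at -179.4° from the x-axis; with |DE| = 20.8, E = (13.48, 7.972). ∠DEC = 51.3° gives EC at 51.90° from the x-axis; with |EC| = 16.3, C = (23.54, 20.80). EC ⟂ CW, so CW runs at -38.10°; with |CW| = 19.8, W = (39.12, 8.582). ∠CWT = 76.2° gives WT at -141.9° from the x-axis; with |WT| = 16.5, T = (26.14, -1.600). Then |VT| = |T − V| = 26.19.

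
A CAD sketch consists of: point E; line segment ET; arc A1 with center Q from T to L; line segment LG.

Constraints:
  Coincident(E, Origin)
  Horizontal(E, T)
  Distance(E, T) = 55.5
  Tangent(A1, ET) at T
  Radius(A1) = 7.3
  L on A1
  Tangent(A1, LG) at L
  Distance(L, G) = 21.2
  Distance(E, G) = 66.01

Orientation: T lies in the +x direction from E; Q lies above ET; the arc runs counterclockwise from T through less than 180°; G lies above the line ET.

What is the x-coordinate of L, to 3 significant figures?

62.7

Checks: |QL| = 7.300 ✓; ∠(QL, LG) = 90.00° ✓; |LG| = 21.20 ✓; |EG| = 66.01 ✓.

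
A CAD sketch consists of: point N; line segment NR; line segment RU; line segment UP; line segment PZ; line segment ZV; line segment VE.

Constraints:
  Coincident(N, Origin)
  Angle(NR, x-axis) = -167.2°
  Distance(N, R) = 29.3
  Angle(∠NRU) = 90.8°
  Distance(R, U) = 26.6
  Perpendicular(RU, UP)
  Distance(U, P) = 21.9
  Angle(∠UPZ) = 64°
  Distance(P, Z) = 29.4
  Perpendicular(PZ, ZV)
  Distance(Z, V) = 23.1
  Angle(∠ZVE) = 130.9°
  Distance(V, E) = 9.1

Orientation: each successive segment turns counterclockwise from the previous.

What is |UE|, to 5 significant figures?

15.964

PZ is perpendicular to ZV, so ZV runs at -142.00°; with |ZV| = 23.1, V = (-37.923, -19.011). ∠ZVE = 130.9° gives VE at -92.900° from the x-axis; with |VE| = 9.1, E = (-38.384, -28.099). Then |UE| = |E − U| = 15.964.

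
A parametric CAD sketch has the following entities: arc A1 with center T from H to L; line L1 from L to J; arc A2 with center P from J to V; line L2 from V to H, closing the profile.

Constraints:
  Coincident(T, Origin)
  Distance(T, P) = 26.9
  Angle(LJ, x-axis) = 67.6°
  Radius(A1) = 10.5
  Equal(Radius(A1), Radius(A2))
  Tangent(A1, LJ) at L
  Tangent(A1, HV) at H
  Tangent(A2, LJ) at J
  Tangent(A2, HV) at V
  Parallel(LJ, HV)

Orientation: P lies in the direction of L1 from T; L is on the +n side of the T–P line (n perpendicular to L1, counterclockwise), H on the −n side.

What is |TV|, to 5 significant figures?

28.877

The slot axis is L1's direction at 67.6°, so u = (cos 67.6°, sin 67.6°) = (0.38107, 0.92455) and n = (−sin 67.6°, cos 67.6°) = (-0.92455, 0.38107). T is at the origin and P lies 26.9 along u from T, so P = 26.9·u = (10.251, 24.870). Tangency of A1 to both parallel lines with radius 10.5 puts L and H at T ± 10.5·n: L = (-9.7077, 4.0012), H = (9.7077, -4.0012). Equal radii place J and V the same way about P: J = P + 10.5·n = (0.54306, 28.872), V = P − 10.5·n = (19.959, 20.869). Then |TV| = |V − T| = 28.877.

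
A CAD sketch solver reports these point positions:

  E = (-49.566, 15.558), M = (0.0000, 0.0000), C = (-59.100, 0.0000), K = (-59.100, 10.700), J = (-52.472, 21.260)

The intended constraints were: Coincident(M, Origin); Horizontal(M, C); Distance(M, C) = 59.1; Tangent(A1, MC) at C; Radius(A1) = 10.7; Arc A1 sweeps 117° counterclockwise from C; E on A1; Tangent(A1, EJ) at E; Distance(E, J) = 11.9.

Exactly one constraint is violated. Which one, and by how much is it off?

Distance(E, J) = 11.9 — off by 5.50.

M = (0.00, 0.00) ✓; M.y = 0.00, C.y = 0.00 ✓; |MC| = 59.10 ✓; ∠(KC, CM) = 90.00° ✓; |KC| = 10.70 ✓; bearing(K→E) − bearing(K→C) = 117.0° ✓; |KE| = 10.70 ✓; ∠(KE, EJ) = 90.00° ✓; |EJ| = 6.400 ✗.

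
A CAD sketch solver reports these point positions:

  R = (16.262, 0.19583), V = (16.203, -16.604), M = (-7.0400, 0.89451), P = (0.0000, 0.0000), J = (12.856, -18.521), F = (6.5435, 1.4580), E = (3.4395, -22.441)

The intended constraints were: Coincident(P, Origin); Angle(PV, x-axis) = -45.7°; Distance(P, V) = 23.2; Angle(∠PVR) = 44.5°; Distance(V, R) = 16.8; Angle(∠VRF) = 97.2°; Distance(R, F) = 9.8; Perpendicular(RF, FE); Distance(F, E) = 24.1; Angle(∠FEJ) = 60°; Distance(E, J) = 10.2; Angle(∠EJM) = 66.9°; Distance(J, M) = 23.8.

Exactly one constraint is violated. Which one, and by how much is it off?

Distance(J, M) = 23.8 — off by 4.00.

P = (0.00, 0.00) ✓; PV at -45.70° ✓; |PV| = 23.20 ✓; ∠PVR = 44.50° ✓; |VR| = 16.80 ✓; ∠VRF = 97.20° ✓; |RF| = 9.800 ✓; ∠(RF, FE) = 90.00° ✓; |FE| = 24.10 ✓; ∠FEJ = 60.00° ✓; |EJ| = 10.20 ✓; ∠EJM = 66.90° ✓; |JM| = 27.80 ✗.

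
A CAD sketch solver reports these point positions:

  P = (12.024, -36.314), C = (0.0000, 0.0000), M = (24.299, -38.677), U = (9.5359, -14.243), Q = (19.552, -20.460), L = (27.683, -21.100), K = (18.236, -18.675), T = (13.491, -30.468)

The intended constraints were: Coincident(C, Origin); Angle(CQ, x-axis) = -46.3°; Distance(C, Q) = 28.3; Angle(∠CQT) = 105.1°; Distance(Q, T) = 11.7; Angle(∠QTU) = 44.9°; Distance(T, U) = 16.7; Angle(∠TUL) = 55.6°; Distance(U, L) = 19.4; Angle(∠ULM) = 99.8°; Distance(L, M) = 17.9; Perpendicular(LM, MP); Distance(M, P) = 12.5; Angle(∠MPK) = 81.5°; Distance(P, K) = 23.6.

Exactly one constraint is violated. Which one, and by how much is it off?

Distance(P, K) = 23.6 — off by 4.90.

C = (0.00, 0.00) ✓; CQ at -46.30° ✓; |CQ| = 28.30 ✓; ∠CQT = 105.1° ✓; |QT| = 11.70 ✓; ∠QTU = 44.90° ✓; |TU| = 16.70 ✓; ∠TUL = 55.60° ✓; |UL| = 19.40 ✓; ∠ULM = 99.80° ✓; |LM| = 17.90 ✓; ∠(LM, MP) = 90.00° ✓; |MP| = 12.50 ✓; ∠MPK = 81.50° ✓; |PK| = 18.70 ✗.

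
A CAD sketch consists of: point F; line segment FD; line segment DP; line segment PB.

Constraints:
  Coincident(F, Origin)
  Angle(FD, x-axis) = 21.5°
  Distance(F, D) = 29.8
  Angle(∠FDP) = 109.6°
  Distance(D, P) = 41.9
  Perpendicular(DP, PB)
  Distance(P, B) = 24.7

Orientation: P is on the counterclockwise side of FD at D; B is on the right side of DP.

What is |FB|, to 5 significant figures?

74.015

F is at the origin; FD runs at 21.5° with length 29.8, so D = 29.8·(cos 21.5°, sin 21.5°) = (27.726, 10.922). ∠FDP = 109.6°, so DP runs at 21.5° + (180° − 109.6°) = 91.900° from the x-axis; with |DP| = 41.9, P = D + 41.9·(cos 91.900°, sin 91.900°) = (26.337, 52.799). The perpendicularity gives PB at right angles to DP; with |PB| = 24.7 on the right of DP, B = P + 24.7·(0.99945, 0.033155) = (51.024, 53.618). Then |FB| = |B − F| = 74.015.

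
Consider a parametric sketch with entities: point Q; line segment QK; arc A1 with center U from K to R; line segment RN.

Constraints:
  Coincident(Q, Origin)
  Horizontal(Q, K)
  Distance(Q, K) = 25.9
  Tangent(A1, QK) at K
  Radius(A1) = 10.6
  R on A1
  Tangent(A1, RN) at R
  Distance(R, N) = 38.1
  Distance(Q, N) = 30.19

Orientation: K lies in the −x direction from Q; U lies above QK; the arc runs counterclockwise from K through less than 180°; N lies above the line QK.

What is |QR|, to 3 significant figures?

18.9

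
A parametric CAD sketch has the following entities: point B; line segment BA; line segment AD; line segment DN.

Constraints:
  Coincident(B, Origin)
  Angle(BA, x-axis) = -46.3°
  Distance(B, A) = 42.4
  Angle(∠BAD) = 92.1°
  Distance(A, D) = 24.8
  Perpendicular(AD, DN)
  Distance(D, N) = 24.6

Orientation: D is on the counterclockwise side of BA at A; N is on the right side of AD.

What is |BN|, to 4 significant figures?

71.97

∠BAD = 92.1°, so AD runs at -46.3° + (180° − 92.1°) = 41.60° from the x-axis; with |AD| = 24.8, D = A + 24.8·(cos 41.60°, sin 41.60°) = (47.84, -14.19). AD is perpendicular to DN; with |DN| = 24.6 on the right of AD, N = D + 24.6·(0.6639, -0.7478) = (64.17, -32.58). Then |BN| = |N − B| = 71.97.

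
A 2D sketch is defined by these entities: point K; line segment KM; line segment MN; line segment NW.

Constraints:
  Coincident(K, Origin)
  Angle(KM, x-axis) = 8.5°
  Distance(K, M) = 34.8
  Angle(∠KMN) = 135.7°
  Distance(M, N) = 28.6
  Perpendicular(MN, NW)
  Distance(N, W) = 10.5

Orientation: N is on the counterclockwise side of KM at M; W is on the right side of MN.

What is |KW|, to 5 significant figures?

63.830

K is at the origin; KM runs at 8.5° with length 34.8, so M = 34.8·(cos 8.5°, sin 8.5°) = (34.418, 5.1438). ∠KMN = 135.7°, so MN runs at 8.5° + (180° − 135.7°) = 52.800° from the x-axis; with |MN| = 28.6, N = M + 28.6·(cos 52.800°, sin 52.800°) = (51.709, 27.925). MN ⟂ NW; with |NW| = 10.5 on the right of MN, W = N + 10.5·(0.79653, -0.60460) = (60.073, 21.576). Then |KW| = |W − K| = 63.830.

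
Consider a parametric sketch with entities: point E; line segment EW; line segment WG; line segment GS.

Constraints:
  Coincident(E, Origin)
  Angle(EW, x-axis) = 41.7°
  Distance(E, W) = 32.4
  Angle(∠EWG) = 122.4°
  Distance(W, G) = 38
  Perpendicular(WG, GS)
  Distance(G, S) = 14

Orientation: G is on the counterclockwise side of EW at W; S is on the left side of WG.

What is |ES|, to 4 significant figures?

56.95

E is at the origin; EW runs at 41.7° with length 32.4, so W = 32.4·(cos 41.7°, sin 41.7°) = (24.19, 21.55). ∠EWG = 122.4°, so WG runs at 41.7° + (180° − 122.4°) = 99.30° from the x-axis; with |WG| = 38.0, G = W + 38.0·(cos 99.30°, sin 99.30°) = (18.05, 59.05). The perpendicularity gives GS at right angles to WG; with |GS| = 14.0 on the left of WG, S = G + 14.0·(-0.9869, -0.1616) = (4.234, 56.79). Then |ES| = |S − E| = 56.95.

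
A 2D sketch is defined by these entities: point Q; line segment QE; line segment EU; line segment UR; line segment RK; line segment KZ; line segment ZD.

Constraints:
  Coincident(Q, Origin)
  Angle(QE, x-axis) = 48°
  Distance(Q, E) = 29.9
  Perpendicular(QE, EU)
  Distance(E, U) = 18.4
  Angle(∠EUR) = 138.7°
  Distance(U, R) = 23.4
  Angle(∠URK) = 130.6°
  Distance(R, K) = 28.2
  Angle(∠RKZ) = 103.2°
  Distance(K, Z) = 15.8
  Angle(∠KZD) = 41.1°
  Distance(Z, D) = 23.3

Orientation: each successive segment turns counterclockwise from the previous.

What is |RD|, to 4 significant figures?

13.01

Q is at the origin; QE runs at 48.0° with length 29.9, so E = (20.01, 22.22). QE is perpendicular to EU, so EU runs at 138.0°; with |EU| = 18.4, U = (6.333, 34.53). ∠EUR = 138.7° gives UR at 179.3° from the x-axis; with |UR| = 23.4, R = (-17.07, 34.82). ∠URK = 130.6° gives RK at -131.3° from the x-axis; with |RK| = 28.2, K = (-35.68, 13.63). ∠RKZ = 103.2° gives KZ at -54.50° from the x-axis; with |KZ| = 15.8, Z = (-26.50, 0.7692). ∠KZD = 41.1° gives ZD at 84.40° from the x-axis; with |ZD| = 23.3, D = (-24.23, 23.96). Then |RD| = |D − R| = 13.01.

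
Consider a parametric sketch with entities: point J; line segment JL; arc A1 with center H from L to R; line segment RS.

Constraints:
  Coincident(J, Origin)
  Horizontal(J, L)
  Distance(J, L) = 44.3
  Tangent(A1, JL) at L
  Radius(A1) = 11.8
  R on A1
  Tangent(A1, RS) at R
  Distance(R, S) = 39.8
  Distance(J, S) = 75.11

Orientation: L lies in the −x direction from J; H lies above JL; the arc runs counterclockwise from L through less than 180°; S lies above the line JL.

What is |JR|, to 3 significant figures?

38.4

Checks: |HL| = 11.80 ✓; |HR| = 11.80 ✓; ∠(HR, RS) = 90.00° ✓; |RS| = 39.80 ✓; |JS| = 75.11 ✓.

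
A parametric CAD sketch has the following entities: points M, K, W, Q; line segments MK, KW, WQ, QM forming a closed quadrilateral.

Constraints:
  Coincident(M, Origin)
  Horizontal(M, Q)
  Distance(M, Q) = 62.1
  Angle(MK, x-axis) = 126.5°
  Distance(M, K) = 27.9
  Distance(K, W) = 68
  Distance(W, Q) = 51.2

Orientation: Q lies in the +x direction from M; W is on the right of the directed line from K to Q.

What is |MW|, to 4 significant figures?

40.11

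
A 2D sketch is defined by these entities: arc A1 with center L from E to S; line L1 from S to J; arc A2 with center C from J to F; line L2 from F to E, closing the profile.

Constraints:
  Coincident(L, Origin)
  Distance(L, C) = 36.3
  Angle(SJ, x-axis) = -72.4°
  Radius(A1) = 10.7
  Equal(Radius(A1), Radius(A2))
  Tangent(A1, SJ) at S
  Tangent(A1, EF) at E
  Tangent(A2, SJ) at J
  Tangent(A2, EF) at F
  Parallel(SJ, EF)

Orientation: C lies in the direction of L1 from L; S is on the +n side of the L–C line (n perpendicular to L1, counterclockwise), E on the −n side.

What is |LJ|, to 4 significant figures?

37.84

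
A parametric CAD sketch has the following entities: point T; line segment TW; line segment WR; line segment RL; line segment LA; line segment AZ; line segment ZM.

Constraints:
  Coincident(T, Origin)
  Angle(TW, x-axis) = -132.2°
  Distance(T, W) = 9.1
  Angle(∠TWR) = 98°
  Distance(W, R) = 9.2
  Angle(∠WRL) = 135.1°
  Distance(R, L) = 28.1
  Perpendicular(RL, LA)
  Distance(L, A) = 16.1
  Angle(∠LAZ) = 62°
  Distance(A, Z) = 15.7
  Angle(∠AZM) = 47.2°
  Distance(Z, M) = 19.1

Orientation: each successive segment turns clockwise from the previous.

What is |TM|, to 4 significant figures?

35.20

T is at the origin; TW runs at -132.2° with length 9.1, so W = (-6.113, -6.741). ∠TWR = 98.0° gives WR at 145.8° from the x-axis; with |WR| = 9.2, R = (-13.72, -1.570). ∠WRL = 135.1° gives RL at 100.9° from the x-axis; with |RL| = 28.1, L = (-19.04, 26.02). RL is perpendicular to LA, so LA runs at 10.90°; with |LA| = 16.1, A = (-3.226, 29.07). ∠LAZ = 62.0° gives AZ at -107.1° from the x-axis; with |AZ| = 15.7, Z = (-7.842, 14.06). ∠AZM = 47.2° gives ZM at 120.1° from the x-axis; with |ZM| = 19.1, M = (-17.42, 30.59). Then |TM| = |M − T| = 35.20.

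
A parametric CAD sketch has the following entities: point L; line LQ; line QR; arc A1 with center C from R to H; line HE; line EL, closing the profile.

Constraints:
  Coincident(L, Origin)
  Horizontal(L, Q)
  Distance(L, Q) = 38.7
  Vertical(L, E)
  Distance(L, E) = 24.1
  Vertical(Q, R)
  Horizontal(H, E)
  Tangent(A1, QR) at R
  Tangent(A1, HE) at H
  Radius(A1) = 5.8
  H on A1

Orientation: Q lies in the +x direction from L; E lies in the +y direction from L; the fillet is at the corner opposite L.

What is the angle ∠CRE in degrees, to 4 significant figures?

8.524°

The virtual corner opposite L is at (38.70, 24.10). A1 meets QR tangentially, so CR is at right angles to QR and since A1 is tangent to HE there, CH ⟂ HE, with radius 5.8, so the center C sits 5.8 in from both sides at C = (32.90, 18.30). That places the tangent points at R = (38.70, 18.30) on QR and H = (32.90, 24.10) on HE. Then cos ∠CRE = RC·RE / (|RC||RE|), giving 8.524°.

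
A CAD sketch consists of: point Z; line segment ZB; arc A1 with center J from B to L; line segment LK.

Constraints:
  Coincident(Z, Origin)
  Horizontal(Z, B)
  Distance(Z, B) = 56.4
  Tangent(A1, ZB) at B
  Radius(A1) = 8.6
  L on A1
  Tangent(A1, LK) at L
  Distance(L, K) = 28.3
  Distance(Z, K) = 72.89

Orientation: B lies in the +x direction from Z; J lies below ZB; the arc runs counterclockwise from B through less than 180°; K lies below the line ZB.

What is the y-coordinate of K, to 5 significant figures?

-37.547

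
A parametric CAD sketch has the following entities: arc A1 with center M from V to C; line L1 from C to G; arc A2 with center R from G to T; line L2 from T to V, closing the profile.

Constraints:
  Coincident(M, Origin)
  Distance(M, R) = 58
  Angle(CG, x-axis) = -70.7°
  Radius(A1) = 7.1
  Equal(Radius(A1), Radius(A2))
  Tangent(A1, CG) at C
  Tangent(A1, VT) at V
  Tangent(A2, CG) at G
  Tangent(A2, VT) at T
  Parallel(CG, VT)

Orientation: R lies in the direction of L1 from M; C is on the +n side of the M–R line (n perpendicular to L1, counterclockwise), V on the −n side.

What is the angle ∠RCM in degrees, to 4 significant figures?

83.02°

The slot axis is L1's direction at -70.7°, so u = (cos -70.7°, sin -70.7°) = (0.3305, -0.9438) and n = (−sin -70.7°, cos -70.7°) = (0.9438, 0.3305). M is at the origin and R lies 58.0 along u from M, so R = 58.0·u = (19.17, -54.74). Tangency of A1 to both parallel lines with radius 7.1 puts C and V at M ± 7.1·n: C = (6.701, 2.347), V = (-6.701, -2.347). Then cos ∠RCM = CR·CM / (|CR||CM|), giving 83.02°.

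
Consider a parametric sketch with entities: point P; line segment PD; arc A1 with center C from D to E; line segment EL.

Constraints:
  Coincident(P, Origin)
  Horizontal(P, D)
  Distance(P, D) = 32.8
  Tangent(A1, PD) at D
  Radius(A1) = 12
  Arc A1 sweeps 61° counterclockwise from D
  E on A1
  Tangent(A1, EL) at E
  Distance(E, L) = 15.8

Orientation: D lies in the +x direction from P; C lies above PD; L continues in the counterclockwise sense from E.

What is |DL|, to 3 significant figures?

27.0

On A1, D sits at bearing -90° from C; a 61° counterclockwise sweep puts E at bearing -29°, so E = C + 12.0·(cos -29°, sin -29°) = (43.3, 6.18). Since A1 is tangent to EL there, CE ⟂ EL, so EL runs along (−sin -29°, cos -29°); with |EL| = 15.8, L = (51.0, 20.0). Then |DL| = |L − D| = 27.0.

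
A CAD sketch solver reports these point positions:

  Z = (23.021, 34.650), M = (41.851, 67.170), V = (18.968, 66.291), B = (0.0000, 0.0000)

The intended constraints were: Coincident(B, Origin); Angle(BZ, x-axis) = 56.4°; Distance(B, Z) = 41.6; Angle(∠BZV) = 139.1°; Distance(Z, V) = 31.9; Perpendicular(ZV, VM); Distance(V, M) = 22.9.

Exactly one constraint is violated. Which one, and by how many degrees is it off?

Perpendicular(ZV, VM) — off by 5.10°.

B = (0.00, 0.00) ✓; BZ at 56.40° ✓; |BZ| = 41.60 ✓; ∠BZV = 139.1° ✓; |ZV| = 31.90 ✓; ∠(ZV, VM) = 95.10° ✗; |VM| = 22.90 ✓.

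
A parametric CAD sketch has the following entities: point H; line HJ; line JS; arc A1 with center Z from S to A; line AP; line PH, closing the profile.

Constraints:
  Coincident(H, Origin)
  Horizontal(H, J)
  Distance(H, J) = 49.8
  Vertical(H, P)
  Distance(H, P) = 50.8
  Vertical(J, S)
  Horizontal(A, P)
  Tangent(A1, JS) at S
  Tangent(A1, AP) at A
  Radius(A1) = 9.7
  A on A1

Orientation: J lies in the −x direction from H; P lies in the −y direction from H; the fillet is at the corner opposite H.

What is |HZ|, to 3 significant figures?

57.4

H and P share the same x with |HP| = 50.8 and P on the −y side, so P = (0.00, -50.8). The virtual corner opposite H is at (-49.8, -50.8). Tangency of A1 to JS means the radius ZS is perpendicular to JS and tangency of A1 to AP means the radius ZA is perpendicular to AP, with radius 9.7, so the center Z sits 9.7 in from both sides at Z = (-40.1, -41.1). Then |HZ| = |Z − H| = 57.4.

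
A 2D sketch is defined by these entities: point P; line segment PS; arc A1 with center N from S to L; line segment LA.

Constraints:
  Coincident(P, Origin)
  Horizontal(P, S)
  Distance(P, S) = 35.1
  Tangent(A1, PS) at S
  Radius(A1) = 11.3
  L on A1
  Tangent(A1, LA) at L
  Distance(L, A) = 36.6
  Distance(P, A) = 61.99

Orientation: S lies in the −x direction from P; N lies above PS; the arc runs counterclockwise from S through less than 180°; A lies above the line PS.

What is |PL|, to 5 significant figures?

28.858

Checks: ∠(NS, SP) = 90.00° ✓; |NS| = 11.30 ✓; |NL| = 11.30 ✓; ∠(NL, LA) = 90.00° ✓; |LA| = 36.60 ✓; |PA| = 61.99 ✓.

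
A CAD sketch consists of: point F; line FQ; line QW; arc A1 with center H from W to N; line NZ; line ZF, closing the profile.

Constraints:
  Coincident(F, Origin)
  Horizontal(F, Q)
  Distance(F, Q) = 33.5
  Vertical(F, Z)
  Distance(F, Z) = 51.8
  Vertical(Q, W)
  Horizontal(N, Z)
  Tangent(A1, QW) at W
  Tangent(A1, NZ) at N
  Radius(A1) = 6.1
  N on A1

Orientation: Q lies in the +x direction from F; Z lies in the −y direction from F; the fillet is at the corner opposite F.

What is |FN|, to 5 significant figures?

58.600

F is at the origin; F and Q share the same y with |FQ| = 33.5 and Q on the +x side, so Q = (33.500, 0.0000). F and Z share the same x with |FZ| = 51.8 and Z on the −y side, so Z = (0.0000, -51.800). The virtual corner opposite F is at (33.500, -51.800). Since A1 is tangent to QW there, HW ⟂ QW and the tangent condition forces HN to be normal to NZ, with radius 6.1, so the center H sits 6.1 in from both sides at H = (27.400, -45.700). That places the tangent points at W = (33.500, -45.700) on QW and N = (27.400, -51.800) on NZ. Then |FN| = |N − F| = 58.600.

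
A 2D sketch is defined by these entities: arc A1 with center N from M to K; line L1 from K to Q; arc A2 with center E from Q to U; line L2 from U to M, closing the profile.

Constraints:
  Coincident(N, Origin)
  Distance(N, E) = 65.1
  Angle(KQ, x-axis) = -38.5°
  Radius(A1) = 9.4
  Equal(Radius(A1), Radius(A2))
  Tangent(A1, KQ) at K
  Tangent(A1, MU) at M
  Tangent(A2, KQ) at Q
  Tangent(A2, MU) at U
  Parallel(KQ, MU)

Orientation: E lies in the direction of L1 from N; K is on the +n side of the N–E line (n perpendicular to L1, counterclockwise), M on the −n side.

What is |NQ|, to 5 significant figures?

65.775

Tangency of A1 to both parallel lines with radius 9.4 puts K and M at N ± 9.4·n: K = (5.8516, 7.3565), M = (-5.8516, -7.3565). Equal radii place Q and U the same way about E: Q = E + 9.4·n = (56.799, -33.169), U = E − 9.4·n = (45.096, -47.882). Then |NQ| = |Q − N| = 65.775.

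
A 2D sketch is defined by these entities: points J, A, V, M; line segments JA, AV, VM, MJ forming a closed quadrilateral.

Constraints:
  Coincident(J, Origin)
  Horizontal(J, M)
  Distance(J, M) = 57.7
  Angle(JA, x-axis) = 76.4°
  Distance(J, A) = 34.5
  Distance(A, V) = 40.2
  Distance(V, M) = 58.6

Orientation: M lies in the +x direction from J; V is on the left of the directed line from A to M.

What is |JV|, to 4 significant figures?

69.77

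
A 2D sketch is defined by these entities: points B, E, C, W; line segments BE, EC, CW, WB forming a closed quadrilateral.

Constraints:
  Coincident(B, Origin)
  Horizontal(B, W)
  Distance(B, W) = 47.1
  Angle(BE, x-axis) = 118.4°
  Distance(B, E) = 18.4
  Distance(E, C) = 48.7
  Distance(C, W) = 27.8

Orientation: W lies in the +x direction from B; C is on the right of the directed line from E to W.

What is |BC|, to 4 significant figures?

31.57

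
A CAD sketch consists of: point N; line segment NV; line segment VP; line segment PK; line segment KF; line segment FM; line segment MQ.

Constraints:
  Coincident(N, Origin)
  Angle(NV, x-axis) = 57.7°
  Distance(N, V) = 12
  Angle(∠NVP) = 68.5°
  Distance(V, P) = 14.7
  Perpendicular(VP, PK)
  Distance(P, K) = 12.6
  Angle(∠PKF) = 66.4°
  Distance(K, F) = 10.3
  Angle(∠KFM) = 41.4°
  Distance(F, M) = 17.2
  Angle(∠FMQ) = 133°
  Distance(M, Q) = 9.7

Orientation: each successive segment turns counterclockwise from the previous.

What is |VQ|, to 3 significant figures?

31.1

N is at the origin; NV runs at 57.7° with length 12.0, so V = (6.41, 10.1). ∠NVP = 68.5° gives VP at 169° from the x-axis; with |VP| = 14.7, P = (-8.03, 12.9). VP is perpendicular to PK, so PK runs at -101°; with |PK| = 12.6, K = (-10.4, 0.521). ∠PKF = 66.4° gives KF at 12.8° from the x-axis; with |KF| = 10.3, F = (-0.344, 2.80). ∠KFM = 41.4° gives FM at 151° from the x-axis; with |FM| = 17.2, M = (-15.4, 11.0). ∠FMQ = 133.0° gives MQ at -162° from the x-axis; with |MQ| = 9.7, Q = (-24.6, 7.97). Then |VQ| = |Q − V| = 31.1.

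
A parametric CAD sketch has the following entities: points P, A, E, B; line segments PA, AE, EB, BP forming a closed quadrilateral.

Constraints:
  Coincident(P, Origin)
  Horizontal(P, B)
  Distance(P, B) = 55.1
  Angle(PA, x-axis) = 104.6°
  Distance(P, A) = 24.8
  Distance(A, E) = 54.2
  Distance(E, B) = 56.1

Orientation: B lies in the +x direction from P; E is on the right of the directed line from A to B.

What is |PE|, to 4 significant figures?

29.40

P is at the origin; P and B share the same y with |PB| = 55.1 and B in +x, so B = (55.1, 0). PA runs at 104.6° with |PA| = 24.8, so A = (-6.251, 24.00). E is determined by |AE| = 54.2 and |EB| = 56.1 together: it lies at the intersection of circle(A, 54.2) and circle(B, 56.1). With |AB| = 65.88, the foot of the radical line on AB is 31.35 from A and the perpendicular offset is √(54.2² − 31.35²) = 44.21. Taking the right-of-AB solution: E = (6.836, -28.60).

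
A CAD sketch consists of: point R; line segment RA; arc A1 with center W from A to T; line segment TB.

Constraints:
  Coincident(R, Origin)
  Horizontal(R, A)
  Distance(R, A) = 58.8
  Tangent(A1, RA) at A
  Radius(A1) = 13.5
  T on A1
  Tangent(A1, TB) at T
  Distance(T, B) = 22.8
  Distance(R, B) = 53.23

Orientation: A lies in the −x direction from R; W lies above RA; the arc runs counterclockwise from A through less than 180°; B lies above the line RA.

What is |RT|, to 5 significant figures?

46.846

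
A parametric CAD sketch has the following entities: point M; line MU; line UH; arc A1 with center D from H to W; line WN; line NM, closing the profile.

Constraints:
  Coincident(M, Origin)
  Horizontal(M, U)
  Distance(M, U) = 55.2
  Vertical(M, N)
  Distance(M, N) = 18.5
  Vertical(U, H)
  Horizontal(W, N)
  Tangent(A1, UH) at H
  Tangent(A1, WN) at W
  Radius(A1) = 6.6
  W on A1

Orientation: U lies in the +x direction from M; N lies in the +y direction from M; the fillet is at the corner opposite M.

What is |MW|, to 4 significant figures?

52.00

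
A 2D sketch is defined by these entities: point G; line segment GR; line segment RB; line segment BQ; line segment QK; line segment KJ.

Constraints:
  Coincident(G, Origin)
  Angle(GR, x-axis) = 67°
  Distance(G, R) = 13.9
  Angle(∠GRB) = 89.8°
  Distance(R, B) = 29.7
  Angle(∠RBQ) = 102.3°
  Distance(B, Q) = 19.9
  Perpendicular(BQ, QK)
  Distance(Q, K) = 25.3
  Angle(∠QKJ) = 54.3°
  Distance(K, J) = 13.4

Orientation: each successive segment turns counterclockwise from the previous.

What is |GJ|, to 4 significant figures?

14.56

The perpendicularity gives QK at right angles to BQ, so QK runs at -35.10°; with |QK| = 25.3, K = (-12.69, -6.525). ∠QKJ = 54.3° gives KJ at 90.60° from the x-axis; with |KJ| = 13.4, J = (-12.83, 6.875). Then |GJ| = |J − G| = 14.56.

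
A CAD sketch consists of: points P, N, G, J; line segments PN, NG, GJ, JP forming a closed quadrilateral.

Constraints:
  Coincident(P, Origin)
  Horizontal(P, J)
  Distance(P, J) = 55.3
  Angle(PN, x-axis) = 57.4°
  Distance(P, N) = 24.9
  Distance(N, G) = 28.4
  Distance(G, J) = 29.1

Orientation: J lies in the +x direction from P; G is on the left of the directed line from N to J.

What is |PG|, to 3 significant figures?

48.7

Checks: |NG| = 28.40 ✓; |GJ| = 29.10 ✓.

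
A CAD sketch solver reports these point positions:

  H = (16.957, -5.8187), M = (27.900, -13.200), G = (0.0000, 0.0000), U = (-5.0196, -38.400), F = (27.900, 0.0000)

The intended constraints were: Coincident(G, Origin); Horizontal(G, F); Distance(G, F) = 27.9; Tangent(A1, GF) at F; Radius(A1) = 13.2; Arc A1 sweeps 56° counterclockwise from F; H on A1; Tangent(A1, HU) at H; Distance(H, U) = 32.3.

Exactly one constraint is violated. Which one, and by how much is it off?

Distance(H, U) = 32.3 — off by 7.00.

G = (0.00, 0.00) ✓; G.y = 0.00, F.y = 0.00 ✓; |GF| = 27.90 ✓; ∠(MF, FG) = 90.00° ✓; |MF| = 13.20 ✓; bearing(M→H) − bearing(M→F) = 56.00° ✓; |MH| = 13.20 ✓; ∠(MH, HU) = 90.00° ✓; |HU| = 39.30 ✗.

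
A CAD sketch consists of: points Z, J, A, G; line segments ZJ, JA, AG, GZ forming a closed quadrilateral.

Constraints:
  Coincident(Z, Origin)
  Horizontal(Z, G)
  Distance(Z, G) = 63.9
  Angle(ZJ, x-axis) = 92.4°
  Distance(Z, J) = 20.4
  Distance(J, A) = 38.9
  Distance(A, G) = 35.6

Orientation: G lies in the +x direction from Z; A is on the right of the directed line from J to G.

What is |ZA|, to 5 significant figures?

29.077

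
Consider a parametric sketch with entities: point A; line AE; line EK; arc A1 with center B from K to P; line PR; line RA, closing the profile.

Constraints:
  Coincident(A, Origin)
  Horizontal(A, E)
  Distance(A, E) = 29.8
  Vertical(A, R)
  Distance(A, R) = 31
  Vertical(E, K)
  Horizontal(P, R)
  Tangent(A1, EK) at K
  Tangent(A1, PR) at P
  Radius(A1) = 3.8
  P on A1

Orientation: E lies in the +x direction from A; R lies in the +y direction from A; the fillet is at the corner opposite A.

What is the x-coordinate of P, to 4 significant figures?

26.00

A is at the origin; AE is horizontal with |AE| = 29.8 and E on the +x side, so E = (29.80, 0.000). A and R share the same x with |AR| = 31.0 and R on the +y side, so R = (0.000, 31.00). The virtual corner opposite A is at (29.80, 31.00). A1 meets EK tangentially, so BK is at right angles to EK and A1 meets PR tangentially, so BP is at right angles to PR, with radius 3.8, so the center B sits 3.8 in from both sides at B = (26.00, 27.20). That places the tangent points at K = (29.80, 27.20) on EK and P = (26.00, 31.00) on PR. So P.x = 26.00.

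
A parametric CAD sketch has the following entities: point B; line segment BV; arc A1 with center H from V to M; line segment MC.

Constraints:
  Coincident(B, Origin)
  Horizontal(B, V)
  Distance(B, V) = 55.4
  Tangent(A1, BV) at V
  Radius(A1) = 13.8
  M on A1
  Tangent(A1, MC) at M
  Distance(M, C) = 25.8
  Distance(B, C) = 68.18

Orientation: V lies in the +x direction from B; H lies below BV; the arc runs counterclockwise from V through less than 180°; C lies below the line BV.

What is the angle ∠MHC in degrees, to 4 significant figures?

61.86°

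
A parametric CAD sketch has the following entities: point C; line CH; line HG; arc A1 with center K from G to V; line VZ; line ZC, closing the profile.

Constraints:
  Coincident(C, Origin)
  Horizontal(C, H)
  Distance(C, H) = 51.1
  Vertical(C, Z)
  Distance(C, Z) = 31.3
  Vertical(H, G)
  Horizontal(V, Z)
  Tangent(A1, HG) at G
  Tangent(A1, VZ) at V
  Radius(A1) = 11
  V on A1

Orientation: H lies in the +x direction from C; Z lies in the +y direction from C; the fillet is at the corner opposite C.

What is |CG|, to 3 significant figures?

55.0

The virtual corner opposite C is at (51.1, 31.3). Tangency of A1 to HG means the radius KG is perpendicular to HG and since A1 is tangent to VZ there, KV ⟂ VZ, with radius 11.0, so the center K sits 11.0 in from both sides at K = (40.1, 20.3). That places the tangent points at G = (51.1, 20.3) on HG and V = (40.1, 31.3) on VZ. Then |CG| = |G − C| = 55.0.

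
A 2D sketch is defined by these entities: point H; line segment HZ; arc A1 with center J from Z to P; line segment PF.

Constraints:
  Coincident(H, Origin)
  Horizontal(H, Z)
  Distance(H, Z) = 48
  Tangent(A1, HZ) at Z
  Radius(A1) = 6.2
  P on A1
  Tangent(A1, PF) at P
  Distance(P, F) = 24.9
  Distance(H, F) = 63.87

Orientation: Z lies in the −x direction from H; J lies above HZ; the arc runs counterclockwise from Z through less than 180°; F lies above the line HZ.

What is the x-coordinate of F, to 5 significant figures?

-56.089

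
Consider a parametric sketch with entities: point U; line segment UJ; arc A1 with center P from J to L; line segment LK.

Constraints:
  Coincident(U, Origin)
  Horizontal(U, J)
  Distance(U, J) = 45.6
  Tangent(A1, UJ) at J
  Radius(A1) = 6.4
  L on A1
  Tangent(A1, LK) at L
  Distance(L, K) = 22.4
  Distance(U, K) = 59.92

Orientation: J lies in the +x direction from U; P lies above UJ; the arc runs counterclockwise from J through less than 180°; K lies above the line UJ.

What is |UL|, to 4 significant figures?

52.37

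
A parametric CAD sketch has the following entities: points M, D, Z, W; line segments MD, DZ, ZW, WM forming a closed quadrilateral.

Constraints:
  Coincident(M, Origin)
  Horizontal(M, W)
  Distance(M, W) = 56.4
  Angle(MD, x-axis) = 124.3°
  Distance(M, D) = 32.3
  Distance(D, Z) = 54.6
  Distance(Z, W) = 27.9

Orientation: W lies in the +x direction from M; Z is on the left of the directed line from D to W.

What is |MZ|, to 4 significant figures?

40.49

Checks: |DZ| = 54.60 ✓; |ZW| = 27.90 ✓.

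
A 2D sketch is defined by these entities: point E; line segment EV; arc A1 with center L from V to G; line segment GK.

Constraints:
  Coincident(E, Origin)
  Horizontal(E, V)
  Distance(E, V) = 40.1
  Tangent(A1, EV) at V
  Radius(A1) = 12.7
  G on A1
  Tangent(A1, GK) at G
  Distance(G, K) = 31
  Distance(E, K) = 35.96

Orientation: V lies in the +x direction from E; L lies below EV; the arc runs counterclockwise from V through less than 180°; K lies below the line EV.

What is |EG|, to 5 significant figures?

29.776

Checks: |LG| = 12.70 ✓; ∠(LG, GK) = 90.00° ✓; |GK| = 31.00 ✓; |EK| = 35.96 ✓.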